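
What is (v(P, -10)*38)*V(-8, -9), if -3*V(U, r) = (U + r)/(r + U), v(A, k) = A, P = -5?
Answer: 190/3 ≈ 63.333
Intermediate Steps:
V(U, r) = -1/3 (V(U, r) = -(U + r)/(3*(r + U)) = -(U + r)/(3*(U + r)) = -1/3*1 = -1/3)
(v(P, -10)*38)*V(-8, -9) = -5*38*(-1/3) = -190*(-1/3) = 190/3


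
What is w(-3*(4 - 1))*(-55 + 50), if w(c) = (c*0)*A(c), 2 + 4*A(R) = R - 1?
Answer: 0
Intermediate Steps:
A(R) = -¾ + R/4 (A(R) = -½ + (R - 1)/4 = -½ + (-1 + R)/4 = -½ + (-¼ + R/4) = -¾ + R/4)
w(c) = 0 (w(c) = (c*0)*(-¾ + c/4) = 0*(-¾ + c/4) = 0)
w(-3*(4 - 1))*(-55 + 50) = 0*(-55 + 50) = 0*(-5) = 0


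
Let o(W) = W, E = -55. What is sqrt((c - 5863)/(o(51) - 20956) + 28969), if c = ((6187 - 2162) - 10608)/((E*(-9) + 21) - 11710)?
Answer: sqrt(1886308236146217130)/8069330 ≈ 170.20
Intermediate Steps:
c = 227/386 (c = ((6187 - 2162) - 10608)/((-55*(-9) + 21) - 11710) = (4025 - 10608)/((495 + 21) - 11710) = -6583/(516 - 11710) = -6583/(-11194) = -6583*(-1/11194) = 227/386 ≈ 0.58808)
sqrt((c - 5863)/(o(51) - 20956) + 28969) = sqrt((227/386 - 5863)/(51 - 20956) + 28969) = sqrt(-2262891/386/(-20905) + 28969) = sqrt(-2262891/386*(-1/20905) + 28969) = sqrt(2262891/8069330 + 28969) = sqrt(233762683661/8069330) = sqrt(1886308236146217130)/8069330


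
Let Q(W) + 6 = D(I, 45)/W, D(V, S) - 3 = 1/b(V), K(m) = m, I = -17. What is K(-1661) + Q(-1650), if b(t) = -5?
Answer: -6876382/4125 ≈ -1667.0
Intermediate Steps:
D(V, S) = 14/5 (D(V, S) = 3 + 1/(-5) = 3 - ⅕ = 14/5)
Q(W) = -6 + 14/(5*W)
K(-1661) + Q(-1650) = -1661 + (-6 + (14/5)/(-1650)) = -1661 + (-6 + (14/5)*(-1/1650)) = -1661 + (-6 - 7/4125) = -1661 - 24757/4125 = -6876382/4125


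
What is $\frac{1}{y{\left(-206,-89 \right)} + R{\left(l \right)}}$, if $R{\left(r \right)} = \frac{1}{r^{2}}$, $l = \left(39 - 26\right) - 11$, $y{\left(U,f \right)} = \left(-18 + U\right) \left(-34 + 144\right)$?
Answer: $- \frac{4}{98559} \approx -4.0585 \cdot 10^{-5}$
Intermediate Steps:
$y{\left(U,f \right)} = -1980 + 110 U$ ($y{\left(U,f \right)} = \left(-18 + U\right) 110 = -1980 + 110 U$)
$l = 2$ ($l = 13 - 11 = 2$)
$R{\left(r \right)} = \frac{1}{r^{2}}$
$\frac{1}{y{\left(-206,-89 \right)} + R{\left(l \right)}} = \frac{1}{\left(-1980 + 110 \left(-206\right)\right) + \frac{1}{4}} = \frac{1}{\left(-1980 - 22660\right) + \frac{1}{4}} = \frac{1}{-24640 + \frac{1}{4}} = \frac{1}{- \frac{98559}{4}} = - \frac{4}{98559}$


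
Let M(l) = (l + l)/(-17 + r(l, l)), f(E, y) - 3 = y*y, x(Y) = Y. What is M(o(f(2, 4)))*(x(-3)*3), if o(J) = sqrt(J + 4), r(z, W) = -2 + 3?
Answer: 9*sqrt(23)/8 ≈ 5.3953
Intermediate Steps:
r(z, W) = 1
f(E, y) = 3 + y**2 (f(E, y) = 3 + y*y = 3 + y**2)
o(J) = sqrt(4 + J)
M(l) = -l/8 (M(l) = (l + l)/(-17 + 1) = (2*l)/(-16) = (2*l)*(-1/16) = -l/8)
M(o(f(2, 4)))*(x(-3)*3) = (-sqrt(4 + (3 + 4**2))/8)*(-3*3) = -sqrt(4 + (3 + 16))/8*(-9) = -sqrt(4 + 19)/8*(-9) = -sqrt(23)/8*(-9) = 9*sqrt(23)/8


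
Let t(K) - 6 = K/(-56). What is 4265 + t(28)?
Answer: 8541/2 ≈ 4270.5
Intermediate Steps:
t(K) = 6 - K/56 (t(K) = 6 + K/(-56) = 6 + K*(-1/56) = 6 - K/56)
4265 + t(28) = 4265 + (6 - 1/56*28) = 4265 + (6 - ½) = 4265 + 11/2 = 8541/2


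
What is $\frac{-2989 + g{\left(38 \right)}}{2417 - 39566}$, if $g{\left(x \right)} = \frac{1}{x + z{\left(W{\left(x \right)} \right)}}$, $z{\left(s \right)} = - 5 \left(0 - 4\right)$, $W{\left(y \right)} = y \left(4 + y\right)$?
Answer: $\frac{57787}{718214} \approx 0.080459$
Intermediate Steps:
$z{\left(s \right)} = 20$ ($z{\left(s \right)} = \left(-5\right) \left(-4\right) = 20$)
$g{\left(x \right)} = \frac{1}{20 + x}$ ($g{\left(x \right)} = \frac{1}{x + 20} = \frac{1}{20 + x}$)
$\frac{-2989 + g{\left(38 \right)}}{2417 - 39566} = \frac{-2989 + \frac{1}{20 + 38}}{2417 - 39566} = \frac{-2989 + \frac{1}{58}}{-37149} = \left(-2989 + \frac{1}{58}\right) \left(- \frac{1}{37149}\right) = \left(- \frac{173361}{58}\right) \left(- \frac{1}{37149}\right) = \frac{57787}{718214}$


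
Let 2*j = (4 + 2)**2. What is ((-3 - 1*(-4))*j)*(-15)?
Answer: -270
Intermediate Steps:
j = 18 (j = (4 + 2)**2/2 = (1/2)*6**2 = (1/2)*36 = 18)
((-3 - 1*(-4))*j)*(-15) = ((-3 - 1*(-4))*18)*(-15) = ((-3 + 4)*18)*(-15) = (1*18)*(-15) = 18*(-15) = -270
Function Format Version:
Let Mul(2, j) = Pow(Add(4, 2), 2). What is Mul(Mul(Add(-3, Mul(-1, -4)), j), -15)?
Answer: -270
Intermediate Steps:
j = 18 (j = Mul(Rational(1, 2), Pow(Add(4, 2), 2)) = Mul(Rational(1, 2), Pow(6, 2)) = Mul(Rational(1, 2), 36) = 18)
Mul(Mul(Add(-3, Mul(-1, -4)), j), -15) = Mul(Mul(Add(-3, Mul(-1, -4)), 18), -15) = Mul(Mul(Add(-3, 4), 18), -15) = Mul(Mul(1, 18), -15) = Mul(18, -15) = -270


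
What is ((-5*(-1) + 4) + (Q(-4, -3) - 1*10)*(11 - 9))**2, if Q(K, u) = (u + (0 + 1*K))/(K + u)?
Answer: 81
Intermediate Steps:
Q(K, u) = 1 (Q(K, u) = (u + (0 + K))/(K + u) = (u + K)/(K + u) = (K + u)/(K + u) = 1)
((-5*(-1) + 4) + (Q(-4, -3) - 1*10)*(11 - 9))**2 = ((-5*(-1) + 4) + (1 - 1*10)*(11 - 9))**2 = ((5 + 4) + (1 - 10)*2)**2 = (9 - 9*2)**2 = (9 - 18)**2 = (-9)**2 = 81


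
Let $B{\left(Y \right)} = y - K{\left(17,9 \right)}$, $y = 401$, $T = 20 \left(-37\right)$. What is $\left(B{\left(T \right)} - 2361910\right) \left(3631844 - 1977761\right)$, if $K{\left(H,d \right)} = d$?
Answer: $-3906146777994$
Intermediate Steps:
$T = -740$
$B{\left(Y \right)} = 392$ ($B{\left(Y \right)} = 401 - 9 = 392$)
$\left(B{\left(T \right)} - 2361910\right) \left(3631844 - 1977761\right) = \left(392 - 2361910\right) \left(3631844 - 1977761\right) = \left(-2361518\right) 1654083 = -3906146777994$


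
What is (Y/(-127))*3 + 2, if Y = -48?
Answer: 398/127 ≈ 3.1339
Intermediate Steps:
(Y/(-127))*3 + 2 = -48/(-127)*3 + 2 = -48*(-1/127)*3 + 2 = (48/127)*3 + 2 = 144/127 + 2 = 398/127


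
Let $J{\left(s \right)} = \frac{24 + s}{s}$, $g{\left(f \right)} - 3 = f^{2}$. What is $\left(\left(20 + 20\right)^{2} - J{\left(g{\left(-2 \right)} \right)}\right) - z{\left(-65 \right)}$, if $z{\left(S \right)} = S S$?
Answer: $- \frac{18406}{7} \approx -2629.4$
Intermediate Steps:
$z{\left(S \right)} = S^{2}$
$g{\left(f \right)} = 3 + f^{2}$
$J{\left(s \right)} = \frac{24 + s}{s}$
$\left(\left(20 + 20\right)^{2} - J{\left(g{\left(-2 \right)} \right)}\right) - z{\left(-65 \right)} = \left(\left(20 + 20\right)^{2} - \frac{24 + \left(3 + \left(-2\right)^{2}\right)}{3 + \left(-2\right)^{2}}\right) - \left(-65\right)^{2} = \left(40^{2} - \frac{24 + \left(3 + 4\right)}{3 + 4}\right) - 4225 = \left(1600 - \frac{24 + 7}{7}\right) - 4225 = \left(1600 - \frac{1}{7} \cdot 31\right) - 4225 = \left(1600 - \frac{31}{7}\right) - 4225 = \frac{11169}{7} - 4225 = - \frac{18406}{7}$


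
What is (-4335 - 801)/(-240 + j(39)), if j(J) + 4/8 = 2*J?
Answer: 10272/325 ≈ 31.606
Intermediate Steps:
j(J) = -1/2 + 2*J
(-4335 - 801)/(-240 + j(39)) = (-4335 - 801)/(-240 + (-1/2 + 2*39)) = -5136/(-240 + (-1/2 + 78)) = -5136/(-240 + 155/2) = -5136/(-325/2) = -5136*(-2/325) = 10272/325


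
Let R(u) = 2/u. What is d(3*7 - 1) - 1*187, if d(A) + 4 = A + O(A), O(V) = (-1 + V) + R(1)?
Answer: -150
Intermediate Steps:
O(V) = 1 + V (O(V) = (-1 + V) + 2/1 = (-1 + V) + 2*1 = (-1 + V) + 2 = 1 + V)
d(A) = -3 + 2*A (d(A) = -4 + (A + (1 + A)) = -4 + (1 + 2*A) = -3 + 2*A)
d(3*7 - 1) - 1*187 = (-3 + 2*(3*7 - 1)) - 1*187 = (-3 + 2*(21 - 1)) - 187 = (-3 + 2*20) - 187 = (-3 + 40) - 187 = 37 - 187 = -150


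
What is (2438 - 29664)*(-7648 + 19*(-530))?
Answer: 482390268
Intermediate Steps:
(2438 - 29664)*(-7648 + 19*(-530)) = -27226*(-7648 - 10070) = -27226*(-17718) = 482390268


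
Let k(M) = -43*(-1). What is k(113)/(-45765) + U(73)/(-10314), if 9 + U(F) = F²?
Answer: -4516913/8741115 ≈ -0.51674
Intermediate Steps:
U(F) = -9 + F²
k(M) = 43
k(113)/(-45765) + U(73)/(-10314) = 43/(-45765) + (-9 + 73²)/(-10314) = 43*(-1/45765) + (-9 + 5329)*(-1/10314) = -43/45765 + 5320*(-1/10314) = -43/45765 - 2660/5157 = -4516913/8741115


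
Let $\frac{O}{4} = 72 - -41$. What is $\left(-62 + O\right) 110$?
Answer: $42900$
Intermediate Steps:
$O = 452$ ($O = 4 \left(72 - -41\right) = 4 \left(72 + 41\right) = 4 \cdot 113 = 452$)
$\left(-62 + O\right) 110 = \left(-62 + 452\right) 110 = 390 \cdot 110 = 42900$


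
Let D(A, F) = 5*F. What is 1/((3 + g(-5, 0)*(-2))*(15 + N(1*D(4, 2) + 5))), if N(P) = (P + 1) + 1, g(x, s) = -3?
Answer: 1/288 ≈ 0.0034722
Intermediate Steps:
N(P) = 2 + P (N(P) = (1 + P) + 1 = 2 + P)
1/((3 + g(-5, 0)*(-2))*(15 + N(1*D(4, 2) + 5))) = 1/((3 - 3*(-2))*(15 + (2 + (1*(5*2) + 5)))) = 1/((3 + 6)*(15 + (2 + (1*10 + 5)))) = 1/(9*(15 + (2 + (10 + 5)))) = 1/(9*(15 + (2 + 15))) = 1/(9*(15 + 17)) = 1/(9*32) = 1/288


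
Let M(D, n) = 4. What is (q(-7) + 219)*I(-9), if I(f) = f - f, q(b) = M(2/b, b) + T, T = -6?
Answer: 0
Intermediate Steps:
q(b) = -2 (q(b) = 4 - 6 = -2)
I(f) = 0
(q(-7) + 219)*I(-9) = (-2 + 219)*0 = 217*0 = 0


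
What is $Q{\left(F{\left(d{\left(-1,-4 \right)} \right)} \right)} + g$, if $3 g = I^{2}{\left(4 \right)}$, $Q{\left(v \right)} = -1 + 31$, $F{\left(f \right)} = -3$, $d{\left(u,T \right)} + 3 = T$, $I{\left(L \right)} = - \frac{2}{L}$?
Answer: $\frac{361}{12} \approx 30.083$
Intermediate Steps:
$d{\left(u,T \right)} = -3 + T$
$Q{\left(v \right)} = 30$
$g = \frac{1}{12}$ ($g = \frac{\left(- \frac{2}{4}\right)^{2}}{3} = \frac{\left(\left(-2\right) \frac{1}{4}\right)^{2}}{3} = \frac{\left(- \frac{1}{2}\right)^{2}}{3} = \frac{1}{3} \cdot \frac{1}{4} = \frac{1}{12} \approx 0.083333$)
$Q{\left(F{\left(d{\left(-1,-4 \right)} \right)} \right)} + g = 30 + \frac{1}{12} = \frac{361}{12}$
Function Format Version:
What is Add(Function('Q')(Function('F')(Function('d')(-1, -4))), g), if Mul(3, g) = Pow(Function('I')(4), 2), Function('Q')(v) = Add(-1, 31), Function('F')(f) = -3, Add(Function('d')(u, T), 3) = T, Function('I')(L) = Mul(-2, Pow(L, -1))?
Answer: Rational(361, 12) ≈ 30.083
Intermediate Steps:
Function('d')(u, T) = Add(-3, T)
Function('Q')(v) = 30
g = Rational(1, 12) (g = Mul(Rational(1, 3), Pow(Mul(-2, Pow(4, -1)), 2)) = Mul(Rational(1, 3), Pow(Mul(-2, Rational(1, 4)), 2)) = Mul(Rational(1, 3), Pow(Rational(-1, 2), 2)) = Mul(Rational(1, 3), Rational(1, 4)) = Rational(1, 12) ≈ 0.083333)
Add(Function('Q')(Function('F')(Function('d')(-1, -4))), g) = Add(30, Rational(1, 12)) = Rational(361, 12)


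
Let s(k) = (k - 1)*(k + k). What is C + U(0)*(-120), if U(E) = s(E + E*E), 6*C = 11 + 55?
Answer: 11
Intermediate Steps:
s(k) = 2*k*(-1 + k) (s(k) = (-1 + k)*(2*k) = 2*k*(-1 + k))
C = 11 (C = (11 + 55)/6 = (1/6)*66 = 11)
U(E) = 2*(E + E**2)*(-1 + E + E**2) (U(E) = 2*(E + E*E)*(-1 + (E + E*E)) = 2*(E + E**2)*(-1 + (E + E**2)) = 2*(E + E**2)*(-1 + E + E**2))
C + U(0)*(-120) = 11 + (2*0*(1 + 0)*(-1 + 0*(1 + 0)))*(-120) = 11 + (2*0*1*(-1 + 0*1))*(-120) = 11 + (2*0*1*(-1 + 0))*(-120) = 11 + (2*0*1*(-1))*(-120) = 11 + 0*(-120) = 11 + 0 = 11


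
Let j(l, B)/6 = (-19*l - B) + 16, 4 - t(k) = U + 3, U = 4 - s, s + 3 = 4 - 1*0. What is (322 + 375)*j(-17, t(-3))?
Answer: 1426062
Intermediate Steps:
s = 1 (s = -3 + (4 - 1*0) = -3 + (4 + 0) = -3 + 4 = 1)
U = 3 (U = 4 - 1*1 = 4 - 1 = 3)
t(k) = -2 (t(k) = 4 - (3 + 3) = 4 - 1*6 = 4 - 6 = -2)
j(l, B) = 96 - 114*l - 6*B (j(l, B) = 6*((-19*l - B) + 16) = 6*((-B - 19*l) + 16) = 6*(16 - B - 19*l) = 96 - 114*l - 6*B)
(322 + 375)*j(-17, t(-3)) = (322 + 375)*(96 - 114*(-17) - 6*(-2)) = 697*(96 + 1938 + 12) = 697*2046 = 1426062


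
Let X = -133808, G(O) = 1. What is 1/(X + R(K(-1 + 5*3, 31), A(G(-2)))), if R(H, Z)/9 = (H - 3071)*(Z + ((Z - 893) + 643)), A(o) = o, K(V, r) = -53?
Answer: 1/6838960 ≈ 1.4622e-7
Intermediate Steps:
R(H, Z) = 9*(-3071 + H)*(-250 + 2*Z) (R(H, Z) = 9*((H - 3071)*(Z + ((Z - 893) + 643))) = 9*((-3071 + H)*(Z + ((-893 + Z) + 643))) = 9*((-3071 + H)*(Z + (-250 + Z))) = 9*((-3071 + H)*(-250 + 2*Z)) = 9*(-3071 + H)*(-250 + 2*Z))
1/(X + R(K(-1 + 5*3, 31), A(G(-2)))) = 1/(-133808 + (6909750 - 55278*1 - 2250*(-53) + 18*(-53)*1)) = 1/(-133808 + (6909750 - 55278 + 119250 - 954)) = 1/(-133808 + 6972768) = 1/6838960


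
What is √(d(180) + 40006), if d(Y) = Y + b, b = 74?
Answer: 2*√10065 ≈ 200.65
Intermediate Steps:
d(Y) = 74 + Y (d(Y) = Y + 74 = 74 + Y)
√(d(180) + 40006) = √((74 + 180) + 40006) = √(254 + 40006) = √40260 = 2*√10065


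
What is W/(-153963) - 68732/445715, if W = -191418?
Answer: 24911896318/22874539515 ≈ 1.0891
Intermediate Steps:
W/(-153963) - 68732/445715 = -191418/(-153963) - 68732/445715 = -191418*(-1/153963) - 68732*1/445715 = 63806/51321 - 68732/445715 = 24911896318/22874539515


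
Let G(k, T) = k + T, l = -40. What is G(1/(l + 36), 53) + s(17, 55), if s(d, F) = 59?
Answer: 447/4 ≈ 111.75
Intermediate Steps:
G(k, T) = T + k
G(1/(l + 36), 53) + s(17, 55) = (53 + 1/(-40 + 36)) + 59 = (53 + 1/(-4)) + 59 = (53 - ¼) + 59 = 211/4 + 59 = 447/4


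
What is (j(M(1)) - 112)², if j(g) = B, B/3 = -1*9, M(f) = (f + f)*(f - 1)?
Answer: 19321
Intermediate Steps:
M(f) = 2*f*(-1 + f) (M(f) = (2*f)*(-1 + f) = 2*f*(-1 + f))
B = -27 (B = 3*(-1*9) = 3*(-9) = -27)
j(g) = -27
(j(M(1)) - 112)² = (-27 - 112)² = (-139)² = 19321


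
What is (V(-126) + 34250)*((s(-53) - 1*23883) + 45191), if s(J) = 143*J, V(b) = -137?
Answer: 468337377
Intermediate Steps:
(V(-126) + 34250)*((s(-53) - 1*23883) + 45191) = (-137 + 34250)*((143*(-53) - 1*23883) + 45191) = 34113*((-7579 - 23883) + 45191) = 34113*(-31462 + 45191) = 34113*13729 = 468337377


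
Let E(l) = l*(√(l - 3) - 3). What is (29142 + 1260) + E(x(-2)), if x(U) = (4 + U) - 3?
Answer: 30405 - 2*I ≈ 30405.0 - 2.0*I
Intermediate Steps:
x(U) = 1 + U
E(l) = l*(-3 + √(-3 + l)) (E(l) = l*(√(-3 + l) - 3) = l*(-3 + √(-3 + l)))
(29142 + 1260) + E(x(-2)) = (29142 + 1260) + (1 - 2)*(-3 + √(-3 + (1 - 2))) = 30402 - (-3 + √(-3 - 1)) = 30402 - (-3 + √(-4)) = 30402 - (-3 + 2*I) = 30402 + (3 - 2*I) = 30405 - 2*I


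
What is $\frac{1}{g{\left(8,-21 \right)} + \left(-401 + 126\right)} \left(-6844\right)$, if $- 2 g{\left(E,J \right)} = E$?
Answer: $\frac{6844}{279} \approx 24.53$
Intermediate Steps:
$g{\left(E,J \right)} = - \frac{E}{2}$
$\frac{1}{g{\left(8,-21 \right)} + \left(-401 + 126\right)} \left(-6844\right) = \frac{1}{\left(- \frac{1}{2}\right) 8 + \left(-401 + 126\right)} \left(-6844\right) = \frac{1}{-4 - 275} \left(-6844\right) = \frac{1}{-279} \left(-6844\right) = \left(- \frac{1}{279}\right) \left(-6844\right) = \frac{6844}{279}$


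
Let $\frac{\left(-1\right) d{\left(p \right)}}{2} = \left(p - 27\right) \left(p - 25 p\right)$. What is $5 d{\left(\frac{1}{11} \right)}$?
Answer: $- \frac{71040}{121} \approx -587.11$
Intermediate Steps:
$d{\left(p \right)} = 48 p \left(-27 + p\right)$ ($d{\left(p \right)} = - 2 \left(p - 27\right) \left(p - 25 p\right) = - 2 \left(-27 + p\right) \left(- 24 p\right) = - 2 \left(- 24 p \left(-27 + p\right)\right) = 48 p \left(-27 + p\right)$)
$5 d{\left(\frac{1}{11} \right)} = 5 \frac{48 \left(-27 + \frac{1}{11}\right)}{11} = 5 \cdot 48 \cdot \frac{1}{11} \left(-27 + \frac{1}{11}\right) = 5 \cdot 48 \cdot \frac{1}{11} \left(- \frac{296}{11}\right) = 5 \left(- \frac{14208}{121}\right) = - \frac{71040}{121}$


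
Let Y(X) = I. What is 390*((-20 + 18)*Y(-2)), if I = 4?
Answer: -3120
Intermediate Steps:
Y(X) = 4
390*((-20 + 18)*Y(-2)) = 390*((-20 + 18)*4) = 390*(-2*4) = 390*(-8) = -3120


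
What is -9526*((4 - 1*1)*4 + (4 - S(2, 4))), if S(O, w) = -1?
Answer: -161942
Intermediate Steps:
-9526*((4 - 1*1)*4 + (4 - S(2, 4))) = -9526*((4 - 1*1)*4 + (4 - 1*(-1))) = -9526*((4 - 1)*4 + (4 + 1)) = -9526*(3*4 + 5) = -9526*(12 + 5) = -9526*17 = -161942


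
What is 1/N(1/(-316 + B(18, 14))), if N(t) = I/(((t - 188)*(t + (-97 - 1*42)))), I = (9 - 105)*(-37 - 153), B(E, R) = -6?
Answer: 903191861/630398720 ≈ 1.4327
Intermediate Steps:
I = 18240 (I = -96*(-190) = 18240)
N(t) = 18240/((-188 + t)*(-139 + t)) (N(t) = 18240/(((t - 188)*(t + (-97 - 1*42)))) = 18240/(((-188 + t)*(t + (-97 - 42)))) = 18240/(((-188 + t)*(t - 139))) = 18240/(((-188 + t)*(-139 + t))) = 18240*(1/((-188 + t)*(-139 + t))) = 18240/((-188 + t)*(-139 + t)))
1/N(1/(-316 + B(18, 14))) = 1/(18240/(26132 + (1/(-316 - 6))² - 327/(-316 - 6))) = 1/(18240/(26132 + (1/(-322))² - 327/(-322))) = 1/(18240/(26132 + (-1/322)² - 327*(-1/322))) = 1/(18240/(26132 + 1/103684 + 327/322)) = 1/(18240/(2709575583/103684)) = 1/(18240*(103684/2709575583)) = 1/(630398720/903191861) = 903191861/630398720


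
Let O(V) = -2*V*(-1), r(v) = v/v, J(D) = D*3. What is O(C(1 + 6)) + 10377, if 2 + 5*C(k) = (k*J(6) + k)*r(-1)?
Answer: 52147/5 ≈ 10429.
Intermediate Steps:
J(D) = 3*D
r(v) = 1
C(k) = -⅖ + 19*k/5 (C(k) = -⅖ + ((k*(3*6) + k)*1)/5 = -⅖ + ((k*18 + k)*1)/5 = -⅖ + ((18*k + k)*1)/5 = -⅖ + ((19*k)*1)/5 = -⅖ + (19*k)/5 = -⅖ + 19*k/5)
O(V) = 2*V
O(C(1 + 6)) + 10377 = 2*(-⅖ + 19*(1 + 6)/5) + 10377 = 2*(-⅖ + (19/5)*7) + 10377 = 2*(-⅖ + 133/5) + 10377 = 2*(131/5) + 10377 = 262/5 + 10377 = 52147/5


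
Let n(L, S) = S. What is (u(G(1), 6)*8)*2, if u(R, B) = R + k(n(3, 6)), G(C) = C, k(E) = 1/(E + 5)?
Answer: 192/11 ≈ 17.455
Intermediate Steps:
k(E) = 1/(5 + E)
u(R, B) = 1/11 + R (u(R, B) = R + 1/(5 + 6) = R + 1/11 = 1/11 + R)
(u(G(1), 6)*8)*2 = ((1/11 + 1)*8)*2 = ((12/11)*8)*2 = (96/11)*2 = 192/11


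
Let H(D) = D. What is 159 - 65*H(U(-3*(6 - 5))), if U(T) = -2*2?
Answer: 419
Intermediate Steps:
U(T) = -4
159 - 65*H(U(-3*(6 - 5))) = 159 - 65*(-4) = 159 + 260 = 419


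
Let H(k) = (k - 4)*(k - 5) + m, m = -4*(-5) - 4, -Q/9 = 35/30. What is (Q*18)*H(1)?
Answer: -5292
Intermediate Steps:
Q = -21/2 (Q = -315/30 = -9*7/6 = -21/2 ≈ -10.500)
m = 16 (m = 20 - 4 = 16)
H(k) = 16 + (-5 + k)*(-4 + k) (H(k) = (k - 4)*(k - 5) + 16 = (-4 + k)*(-5 + k) + 16 = (-5 + k)*(-4 + k) + 16 = 16 + (-5 + k)*(-4 + k))
(Q*18)*H(1) = (-21/2*18)*(36 + 1² - 9*1) = -189*(36 + 1 - 9) = -189*28 = -5292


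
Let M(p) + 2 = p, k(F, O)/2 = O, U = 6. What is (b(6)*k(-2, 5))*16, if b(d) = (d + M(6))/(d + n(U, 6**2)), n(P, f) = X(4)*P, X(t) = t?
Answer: 160/3 ≈ 53.333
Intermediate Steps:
k(F, O) = 2*O
n(P, f) = 4*P
M(p) = -2 + p
b(d) = (4 + d)/(24 + d) (b(d) = (d + (-2 + 6))/(d + 4*6) = (d + 4)/(d + 24) = (4 + d)/(24 + d))
(b(6)*k(-2, 5))*16 = (((4 + 6)/(24 + 6))*(2*5))*16 = ((10/30)*10)*16 = (((1/30)*10)*10)*16 = ((1/3)*10)*16 = (10/3)*16 = 160/3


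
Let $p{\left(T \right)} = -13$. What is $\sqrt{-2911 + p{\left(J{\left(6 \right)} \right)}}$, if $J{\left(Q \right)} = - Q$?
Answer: $2 i \sqrt{731} \approx 54.074 i$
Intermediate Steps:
$\sqrt{-2911 + p{\left(J{\left(6 \right)} \right)}} = \sqrt{-2911 - 13} = \sqrt{-2924} = 2 i \sqrt{731}$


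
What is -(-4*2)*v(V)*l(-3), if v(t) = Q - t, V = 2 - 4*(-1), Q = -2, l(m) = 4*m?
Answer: 768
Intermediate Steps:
V = 6 (V = 2 - 1*(-4) = 2 + 4 = 6)
v(t) = -2 - t
-(-4*2)*v(V)*l(-3) = -(-4*2)*(-2 - 1*6)*4*(-3) = -(-8*(-2 - 6))*(-12) = -(-8*(-8))*(-12) = -64*(-12) = -1*(-768) = 768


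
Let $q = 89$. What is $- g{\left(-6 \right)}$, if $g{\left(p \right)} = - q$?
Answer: $89$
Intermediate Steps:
$g{\left(p \right)} = -89$ ($g{\left(p \right)} = \left(-1\right) 89 = -89$)
$- g{\left(-6 \right)} = \left(-1\right) \left(-89\right) = 89$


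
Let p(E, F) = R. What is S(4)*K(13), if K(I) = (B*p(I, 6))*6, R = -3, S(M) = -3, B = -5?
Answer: -270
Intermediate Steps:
p(E, F) = -3
K(I) = 90 (K(I) = -5*(-3)*6 = 15*6 = 90)
S(4)*K(13) = -3*90 = -270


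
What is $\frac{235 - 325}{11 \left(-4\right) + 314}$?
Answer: $- \frac{1}{3} \approx -0.33333$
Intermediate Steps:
$\frac{235 - 325}{11 \left(-4\right) + 314} = - \frac{90}{-44 + 314} = - \frac{90}{270} = \left(-90\right) \frac{1}{270} = - \frac{1}{3}$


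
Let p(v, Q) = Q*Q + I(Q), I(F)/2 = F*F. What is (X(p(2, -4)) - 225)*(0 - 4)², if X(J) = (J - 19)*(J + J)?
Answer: 40944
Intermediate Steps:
I(F) = 2*F² (I(F) = 2*(F*F) = 2*F²)
p(v, Q) = 3*Q² (p(v, Q) = Q*Q + 2*Q² = Q² + 2*Q² = 3*Q²)
X(J) = 2*J*(-19 + J) (X(J) = (-19 + J)*(2*J) = 2*J*(-19 + J))
(X(p(2, -4)) - 225)*(0 - 4)² = (2*(3*(-4)²)*(-19 + 3*(-4)²) - 225)*(0 - 4)² = (2*(3*16)*(-19 + 3*16) - 225)*(-4)² = (2*48*(-19 + 48) - 225)*16 = (2*48*29 - 225)*16 = (2784 - 225)*16 = 2559*16 = 40944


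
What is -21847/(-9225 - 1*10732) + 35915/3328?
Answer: 112780353/9488128 ≈ 11.886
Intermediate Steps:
-21847/(-9225 - 1*10732) + 35915/3328 = -21847/(-9225 - 10732) + 35915*(1/3328) = -21847/(-19957) + 35915/3328 = -21847*(-1/19957) + 35915/3328 = 3121/2851 + 35915/3328 = 112780353/9488128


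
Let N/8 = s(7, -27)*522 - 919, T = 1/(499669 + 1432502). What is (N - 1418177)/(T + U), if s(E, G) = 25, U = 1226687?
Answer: -2552647141059/2370169047478 ≈ -1.0770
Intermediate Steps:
T = 1/1932171 ≈ 5.1755e-7
N = 97048 (N = 8*(25*522 - 919) = 8*(13050 - 919) = 8*12131 = 97048)
(N - 1418177)/(T + U) = (97048 - 1418177)/(1/1932171 + 1226687) = -1321129/2370169047478/1932171 = -1321129*1932171/2370169047478 = -2552647141059/2370169047478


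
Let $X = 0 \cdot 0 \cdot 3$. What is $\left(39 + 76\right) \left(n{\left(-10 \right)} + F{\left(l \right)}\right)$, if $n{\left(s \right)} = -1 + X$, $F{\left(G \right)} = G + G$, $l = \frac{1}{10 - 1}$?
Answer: $- \frac{805}{9} \approx -89.444$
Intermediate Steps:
$X = 0$ ($X = 0 \cdot 3 = 0$)
$l = \frac{1}{9} \approx 0.11111$
$F{\left(G \right)} = 2 G$
$n{\left(s \right)} = -1$ ($n{\left(s \right)} = -1 + 0 = -1$)
$\left(39 + 76\right) \left(n{\left(-10 \right)} + F{\left(l \right)}\right) = \left(39 + 76\right) \left(-1 + 2 \cdot \frac{1}{9}\right) = 115 \left(-1 + \frac{2}{9}\right) = 115 \left(- \frac{7}{9}\right) = - \frac{805}{9}$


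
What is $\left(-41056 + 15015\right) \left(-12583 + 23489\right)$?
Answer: $-284003146$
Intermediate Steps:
$\left(-41056 + 15015\right) \left(-12583 + 23489\right) = \left(-26041\right) 10906 = -284003146$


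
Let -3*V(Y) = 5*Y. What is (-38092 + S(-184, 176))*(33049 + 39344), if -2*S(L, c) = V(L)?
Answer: -2768694416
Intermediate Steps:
V(Y) = -5*Y/3
S(L, c) = 5*L/6 (S(L, c) = -(-5)*L/6 = 5*L/6)
(-38092 + S(-184, 176))*(33049 + 39344) = (-38092 + (⅚)*(-184))*(33049 + 39344) = (-38092 - 460/3)*72393 = -114736/3*72393 = -2768694416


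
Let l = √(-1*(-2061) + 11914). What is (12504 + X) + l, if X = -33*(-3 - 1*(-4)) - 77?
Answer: 12394 + 5*√559 ≈ 12512.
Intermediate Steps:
l = 5*√559 (l = √(2061 + 11914) = √13975 = 5*√559 ≈ 118.22)
X = -110 (X = -33*(-3 + 4) - 77 = -33*1 - 77 = -33 - 77 = -110)
(12504 + X) + l = (12504 - 110) + 5*√559 = 12394 + 5*√559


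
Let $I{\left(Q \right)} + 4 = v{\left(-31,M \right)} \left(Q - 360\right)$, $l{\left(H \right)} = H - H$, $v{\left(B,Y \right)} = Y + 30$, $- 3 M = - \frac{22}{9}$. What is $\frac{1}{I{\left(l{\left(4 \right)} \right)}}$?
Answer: $- \frac{3}{33292} \approx -9.0112 \cdot 10^{-5}$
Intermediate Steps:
$M = \frac{22}{27}$ ($M = - \frac{\left(-22\right) \frac{1}{9}}{3} = \left(- \frac{1}{3}\right) \left(- \frac{22}{9}\right) = \frac{22}{27} \approx 0.81481$)
$v{\left(B,Y \right)} = 30 + Y$
$l{\left(H \right)} = 0$
$I{\left(Q \right)} = - \frac{33292}{3} + \frac{832 Q}{27}$ ($I{\left(Q \right)} = -4 + \left(30 + \frac{22}{27}\right) \left(Q - 360\right) = -4 + \frac{832 \left(-360 + Q\right)}{27} = -4 + \left(- \frac{33280}{3} + \frac{832 Q}{27}\right) = - \frac{33292}{3} + \frac{832 Q}{27}$)
$\frac{1}{I{\left(l{\left(4 \right)} \right)}} = \frac{1}{- \frac{33292}{3} + \frac{832}{27} \cdot 0} = \frac{1}{- \frac{33292}{3} + 0} = \frac{1}{- \frac{33292}{3}} = - \frac{3}{33292}$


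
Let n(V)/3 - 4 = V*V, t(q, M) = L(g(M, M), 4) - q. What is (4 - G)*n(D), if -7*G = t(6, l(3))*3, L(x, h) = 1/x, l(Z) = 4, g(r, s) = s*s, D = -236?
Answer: 6809325/28 ≈ 2.4319e+5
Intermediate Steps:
g(r, s) = s²
t(q, M) = M⁻² - q (t(q, M) = 1/(M²) - q = M⁻² - q)
G = 285/112 (G = -(4⁻² - 1*6)*3/7 = -(1/16 - 6)*3/7 = -(-95)*3/112 = -⅐*(-285/16) = 285/112 ≈ 2.5446)
n(V) = 12 + 3*V² (n(V) = 12 + 3*(V*V) = 12 + 3*V²)
(4 - G)*n(D) = (4 - 1*285/112)*(12 + 3*(-236)²) = (4 - 285/112)*(12 + 3*55696) = 163*(12 + 167088)/112 = (163/112)*167100 = 6809325/28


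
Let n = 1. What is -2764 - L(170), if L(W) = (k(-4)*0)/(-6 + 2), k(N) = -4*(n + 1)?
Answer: -2764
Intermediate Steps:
k(N) = -8 (k(N) = -4*(1 + 1) = -4*2 = -8)
L(W) = 0 (L(W) = (-8*0)/(-6 + 2) = 0/(-4) = 0*(-1/4) = 0)
-2764 - L(170) = -2764 - 1*0 = -2764 + 0 = -2764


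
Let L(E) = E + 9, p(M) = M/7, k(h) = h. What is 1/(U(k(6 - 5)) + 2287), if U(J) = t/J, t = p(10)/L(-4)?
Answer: 7/16011 ≈ 0.00043720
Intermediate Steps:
p(M) = M/7 (p(M) = M*(⅐) = M/7)
L(E) = 9 + E
t = 2/7 (t = ((⅐)*10)/(9 - 4) = (10/7)/5 = (10/7)*(⅕) = 2/7 ≈ 0.28571)
U(J) = 2/(7*J)
1/(U(k(6 - 5)) + 2287) = 1/(2/(7*(6 - 5)) + 2287) = 1/((2/7)/1 + 2287) = 1/((2/7)*1 + 2287) = 1/(2/7 + 2287) = 1/(16011/7) = 7/16011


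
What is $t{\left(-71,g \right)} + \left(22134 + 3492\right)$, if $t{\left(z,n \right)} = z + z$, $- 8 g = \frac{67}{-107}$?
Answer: $25484$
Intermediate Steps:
$g = \frac{67}{856}$ ($g = - \frac{67 \frac{1}{-107}}{8} = - \frac{67 \left(- \frac{1}{107}\right)}{8} = \left(- \frac{1}{8}\right) \left(- \frac{67}{107}\right) = \frac{67}{856} \approx 0.078271$)
$t{\left(z,n \right)} = 2 z$
$t{\left(-71,g \right)} + \left(22134 + 3492\right) = 2 \left(-71\right) + \left(22134 + 3492\right) = -142 + 25626 = 25484$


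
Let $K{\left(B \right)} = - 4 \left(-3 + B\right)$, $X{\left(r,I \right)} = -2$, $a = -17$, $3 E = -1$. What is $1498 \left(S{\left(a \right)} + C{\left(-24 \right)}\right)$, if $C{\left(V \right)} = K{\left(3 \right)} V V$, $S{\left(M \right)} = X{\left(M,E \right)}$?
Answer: $-2996$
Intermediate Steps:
$E = - \frac{1}{3}$ ($E = \frac{1}{3} \left(-1\right) = - \frac{1}{3} \approx -0.33333$)
$S{\left(M \right)} = -2$
$K{\left(B \right)} = 12 - 4 B$
$C{\left(V \right)} = 0$ ($C{\left(V \right)} = \left(12 - 12\right) V V = 0 V V = 0 V = 0$)
$1498 \left(S{\left(a \right)} + C{\left(-24 \right)}\right) = 1498 \left(-2 + 0\right) = 1498 \left(-2\right) = -2996$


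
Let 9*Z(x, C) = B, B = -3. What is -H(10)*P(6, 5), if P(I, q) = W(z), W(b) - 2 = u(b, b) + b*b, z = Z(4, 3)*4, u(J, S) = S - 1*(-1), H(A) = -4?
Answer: 124/9 ≈ 13.778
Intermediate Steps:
Z(x, C) = -1/3 (Z(x, C) = (1/9)*(-3) = -1/3)
u(J, S) = 1 + S (u(J, S) = S + 1 = 1 + S)
z = -4/3 (z = -1/3*4 = -4/3 ≈ -1.3333)
W(b) = 3 + b + b**2 (W(b) = 2 + ((1 + b) + b*b) = 2 + ((1 + b) + b**2) = 2 + (1 + b + b**2) = 3 + b + b**2)
P(I, q) = 31/9 (P(I, q) = 3 - 4/3 + (-4/3)**2 = 3 - 4/3 + 16/9 = 31/9)
-H(10)*P(6, 5) = -(-4)*31/9 = -1*(-124/9) = 124/9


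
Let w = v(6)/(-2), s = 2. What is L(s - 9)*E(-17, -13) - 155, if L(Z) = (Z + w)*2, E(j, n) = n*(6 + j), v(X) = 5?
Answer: -2872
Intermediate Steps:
w = -5/2 (w = 5/(-2) = 5*(-½) = -5/2 ≈ -2.5000)
L(Z) = -5 + 2*Z (L(Z) = (Z - 5/2)*2 = (-5/2 + Z)*2 = -5 + 2*Z)
L(s - 9)*E(-17, -13) - 155 = (-5 + 2*(2 - 9))*(-13*(6 - 17)) - 155 = (-5 + 2*(-7))*(-13*(-11)) - 155 = (-5 - 14)*143 - 155 = -19*143 - 155 = -2717 - 155 = -2872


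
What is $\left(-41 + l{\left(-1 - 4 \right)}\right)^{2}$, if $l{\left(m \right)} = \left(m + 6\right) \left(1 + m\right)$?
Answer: $2025$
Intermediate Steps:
$l{\left(m \right)} = \left(1 + m\right) \left(6 + m\right)$ ($l{\left(m \right)} = \left(6 + m\right) \left(1 + m\right) = \left(1 + m\right) \left(6 + m\right)$)
$\left(-41 + l{\left(-1 - 4 \right)}\right)^{2} = \left(-41 + \left(6 + \left(-1 - 4\right)^{2} + 7 \left(-1 - 4\right)\right)\right)^{2} = \left(-41 + \left(6 + \left(-5\right)^{2} + 7 \left(-5\right)\right)\right)^{2} = \left(-41 + \left(6 + 25 - 35\right)\right)^{2} = \left(-41 - 4\right)^{2} = \left(-45\right)^{2} = 2025$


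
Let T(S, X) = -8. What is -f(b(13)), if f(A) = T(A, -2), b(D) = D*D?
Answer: 8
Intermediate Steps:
b(D) = D**2
f(A) = -8
-f(b(13)) = -1*(-8) = 8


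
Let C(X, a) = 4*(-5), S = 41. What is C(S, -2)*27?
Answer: -540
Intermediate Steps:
C(X, a) = -20
C(S, -2)*27 = -20*27 = -540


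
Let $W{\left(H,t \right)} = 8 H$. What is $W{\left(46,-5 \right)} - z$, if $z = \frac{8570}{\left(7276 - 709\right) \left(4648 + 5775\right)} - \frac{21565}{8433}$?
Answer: $\frac{71297734033553}{192406881051} \approx 370.56$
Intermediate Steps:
$z = - \frac{492001806785}{192406881051}$ ($z = \frac{8570}{6567 \cdot 10423} - \frac{21565}{8433} = \frac{8570}{68447841} - \frac{21565}{8433} = - \frac{492001806785}{192406881051} \approx -2.5571$)
$W{\left(46,-5 \right)} - z = 8 \cdot 46 - - \frac{492001806785}{192406881051} = 368 + \frac{492001806785}{192406881051} = \frac{71297734033553}{192406881051}$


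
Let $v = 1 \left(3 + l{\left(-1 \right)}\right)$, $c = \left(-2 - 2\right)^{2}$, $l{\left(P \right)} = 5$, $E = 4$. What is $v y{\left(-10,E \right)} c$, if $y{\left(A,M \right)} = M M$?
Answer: $2048$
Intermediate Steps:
$y{\left(A,M \right)} = M^{2}$
$c = 16$ ($c = \left(-4\right)^{2} = 16$)
$v = 8$ ($v = 1 \left(3 + 5\right) = 1 \cdot 8 = 8$)
$v y{\left(-10,E \right)} c = 8 \cdot 4^{2} \cdot 16 = 8 \cdot 16 \cdot 16 = 128 \cdot 16 = 2048$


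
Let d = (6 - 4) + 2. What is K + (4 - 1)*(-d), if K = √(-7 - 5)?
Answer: -12 + 2*I*√3 ≈ -12.0 + 3.4641*I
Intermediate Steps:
d = 4 (d = 2 + 2 = 4)
K = 2*I*√3 (K = √(-12) = 2*I*√3 ≈ 3.4641*I)
K + (4 - 1)*(-d) = 2*I*√3 + (4 - 1)*(-1*4) = 2*I*√3 + 3*(-4) = 2*I*√3 - 12 = -12 + 2*I*√3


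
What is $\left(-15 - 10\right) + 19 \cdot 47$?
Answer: $868$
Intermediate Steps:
$\left(-15 - 10\right) + 19 \cdot 47 = \left(-15 - 10\right) + 893 = -25 + 893 = 868$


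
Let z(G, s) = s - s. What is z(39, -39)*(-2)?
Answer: 0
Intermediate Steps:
z(G, s) = 0
z(39, -39)*(-2) = 0*(-2) = 0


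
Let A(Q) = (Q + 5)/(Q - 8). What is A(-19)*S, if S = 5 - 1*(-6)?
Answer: 154/27 ≈ 5.7037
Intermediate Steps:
A(Q) = (5 + Q)/(-8 + Q)
S = 11 (S = 5 + 6 = 11)
A(-19)*S = ((5 - 19)/(-8 - 19))*11 = (-14/(-27))*11 = -1/27*(-14)*11 = (14/27)*11 = 154/27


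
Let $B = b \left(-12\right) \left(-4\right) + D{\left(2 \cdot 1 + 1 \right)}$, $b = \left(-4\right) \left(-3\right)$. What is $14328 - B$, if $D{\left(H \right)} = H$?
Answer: $13749$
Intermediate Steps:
$b = 12$
$B = 579$ ($B = 12 \left(-12\right) \left(-4\right) + \left(2 \cdot 1 + 1\right) = \left(-144\right) \left(-4\right) + \left(2 + 1\right) = 576 + 3 = 579$)
$14328 - B = 14328 - 579 = 13749$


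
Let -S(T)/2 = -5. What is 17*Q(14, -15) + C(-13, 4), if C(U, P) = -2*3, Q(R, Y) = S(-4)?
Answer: 164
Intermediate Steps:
S(T) = 10 (S(T) = -2*(-5) = 10)
Q(R, Y) = 10
C(U, P) = -6
17*Q(14, -15) + C(-13, 4) = 17*10 - 6 = 170 - 6 = 164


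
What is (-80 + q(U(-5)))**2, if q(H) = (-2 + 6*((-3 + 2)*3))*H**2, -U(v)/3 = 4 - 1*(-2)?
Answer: 43033600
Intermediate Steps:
U(v) = -18 (U(v) = -3*(4 - 1*(-2)) = -3*(4 + 2) = -3*6 = -18)
q(H) = -20*H**2 (q(H) = (-2 + 6*(-1*3))*H**2 = (-2 + 6*(-3))*H**2 = (-2 - 18)*H**2 = -20*H**2)
(-80 + q(U(-5)))**2 = (-80 - 20*(-18)**2)**2 = (-80 - 20*324)**2 = (-80 - 6480)**2 = (-6560)**2 = 43033600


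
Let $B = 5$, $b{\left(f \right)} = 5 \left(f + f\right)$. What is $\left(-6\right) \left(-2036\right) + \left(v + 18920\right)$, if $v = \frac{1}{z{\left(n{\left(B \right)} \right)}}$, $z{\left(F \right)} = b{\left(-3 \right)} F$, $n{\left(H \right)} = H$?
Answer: $\frac{4670399}{150} \approx 31136.0$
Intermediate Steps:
$b{\left(f \right)} = 10 f$ ($b{\left(f \right)} = 5 \cdot 2 f = 10 f$)
$z{\left(F \right)} = - 30 F$ ($z{\left(F \right)} = 10 \left(-3\right) F = - 30 F$)
$v = - \frac{1}{150}$ ($v = \frac{1}{\left(-30\right) 5} = \frac{1}{-150} = - \frac{1}{150} \approx -0.0066667$)
$\left(-6\right) \left(-2036\right) + \left(v + 18920\right) = \left(-6\right) \left(-2036\right) + \left(- \frac{1}{150} + 18920\right) = 12216 + \frac{2837999}{150} = \frac{4670399}{150}$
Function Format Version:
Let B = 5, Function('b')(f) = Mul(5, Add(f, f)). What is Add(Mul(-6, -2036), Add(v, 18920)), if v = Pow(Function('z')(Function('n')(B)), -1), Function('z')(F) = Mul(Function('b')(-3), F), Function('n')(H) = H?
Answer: Rational(4670399, 150) ≈ 31136.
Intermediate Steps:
Function('b')(f) = Mul(10, f) (Function('b')(f) = Mul(5, Mul(2, f)) = Mul(10, f))
Function('z')(F) = Mul(-30, F) (Function('z')(F) = Mul(Mul(10, -3), F) = Mul(-30, F))
v = Rational(-1, 150) (v = Pow(Mul(-30, 5), -1) = Pow(-150, -1) = Rational(-1, 150) ≈ -0.0066667)
Add(Mul(-6, -2036), Add(v, 18920)) = Add(Mul(-6, -2036), Add(Rational(-1, 150), 18920)) = Add(12216, Rational(2837999, 150)) = Rational(4670399, 150)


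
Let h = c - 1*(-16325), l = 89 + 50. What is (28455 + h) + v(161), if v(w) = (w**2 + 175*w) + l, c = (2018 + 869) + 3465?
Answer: 105367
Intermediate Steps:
c = 6352 (c = 2887 + 3465 = 6352)
l = 139
v(w) = 139 + w**2 + 175*w (v(w) = (w**2 + 175*w) + 139 = 139 + w**2 + 175*w)
h = 22677 (h = 6352 - 1*(-16325) = 6352 + 16325 = 22677)
(28455 + h) + v(161) = (28455 + 22677) + (139 + 161**2 + 175*161) = 51132 + (139 + 25921 + 28175) = 51132 + 54235 = 105367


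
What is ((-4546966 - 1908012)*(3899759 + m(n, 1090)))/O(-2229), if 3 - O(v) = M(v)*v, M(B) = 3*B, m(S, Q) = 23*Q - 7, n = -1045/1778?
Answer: 2111219971993/1242110 ≈ 1.6997e+6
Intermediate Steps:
n = -1045/1778 (n = -1045*1/1778 = -1045/1778 ≈ -0.58774)
m(S, Q) = -7 + 23*Q
O(v) = 3 - 3*v² (O(v) = 3 - 3*v*v = 3 - 3*v²)
((-4546966 - 1908012)*(3899759 + m(n, 1090)))/O(-2229) = ((-4546966 - 1908012)*(3899759 + (-7 + 23*1090)))/(3 - 3*(-2229)²) = (-6454978*(3899759 + (-7 + 25070)))/(3 - 3*4968441) = (-6454978*(3899759 + 25063))/(3 - 14905323) = -6454978*3924822/(-14905320) = -25334639663916*(-1/14905320) = 2111219971993/1242110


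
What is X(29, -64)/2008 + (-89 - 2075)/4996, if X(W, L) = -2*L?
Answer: -115807/313499 ≈ -0.36940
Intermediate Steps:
X(29, -64)/2008 + (-89 - 2075)/4996 = -2*(-64)/2008 + (-89 - 2075)/4996 = 128*(1/2008) - 2164*1/4996 = 16/251 - 541/1249 = -115807/313499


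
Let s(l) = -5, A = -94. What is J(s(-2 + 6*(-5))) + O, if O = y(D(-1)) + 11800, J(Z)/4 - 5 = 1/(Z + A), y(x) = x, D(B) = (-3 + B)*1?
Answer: 1169780/99 ≈ 11816.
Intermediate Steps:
D(B) = -3 + B
J(Z) = 20 + 4/(-94 + Z) (J(Z) = 20 + 4/(Z - 94) = 20 + 4/(-94 + Z))
O = 11796 (O = (-3 - 1) + 11800 = -4 + 11800 = 11796)
J(s(-2 + 6*(-5))) + O = 4*(-469 + 5*(-5))/(-94 - 5) + 11796 = 4*(-469 - 25)/(-99) + 11796 = 4*(-1/99)*(-494) + 11796 = 1976/99 + 11796 = 1169780/99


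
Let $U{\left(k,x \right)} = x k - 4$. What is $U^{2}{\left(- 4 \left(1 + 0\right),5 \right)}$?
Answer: $576$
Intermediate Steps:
$U{\left(k,x \right)} = -4 + k x$ ($U{\left(k,x \right)} = k x - 4 = -4 + k x$)
$U^{2}{\left(- 4 \left(1 + 0\right),5 \right)} = \left(-4 + - 4 \left(1 + 0\right) 5\right)^{2} = \left(-4 + \left(-4\right) 1 \cdot 5\right)^{2} = \left(-4 - 20\right)^{2} = \left(-24\right)^{2} = 576$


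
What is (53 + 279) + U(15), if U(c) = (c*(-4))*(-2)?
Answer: 452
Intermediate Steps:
U(c) = 8*c (U(c) = -4*c*(-2) = 8*c)
(53 + 279) + U(15) = (53 + 279) + 8*15 = 332 + 120 = 452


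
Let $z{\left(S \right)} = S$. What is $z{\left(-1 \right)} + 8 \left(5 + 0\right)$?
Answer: $39$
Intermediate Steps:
$z{\left(-1 \right)} + 8 \left(5 + 0\right) = -1 + 8 \left(5 + 0\right) = -1 + 8 \cdot 5 = -1 + 40 = 39$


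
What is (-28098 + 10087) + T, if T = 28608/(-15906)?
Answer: -47751929/2651 ≈ -18013.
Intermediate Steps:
T = -4768/2651 (T = 28608*(-1/15906) = -4768/2651 ≈ -1.7986)
(-28098 + 10087) + T = (-28098 + 10087) - 4768/2651 = -18011 - 4768/2651 = -47751929/2651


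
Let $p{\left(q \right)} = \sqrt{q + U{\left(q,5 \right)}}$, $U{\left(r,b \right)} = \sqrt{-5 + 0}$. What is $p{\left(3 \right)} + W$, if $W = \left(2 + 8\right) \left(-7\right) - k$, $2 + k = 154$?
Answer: $-222 + \sqrt{3 + i \sqrt{5}} \approx -220.16 + 0.60896 i$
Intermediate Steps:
$k = 152$ ($k = -2 + 154 = 152$)
$W = -222$ ($W = \left(2 + 8\right) \left(-7\right) - 152 = 10 \left(-7\right) - 152 = -70 - 152 = -222$)
$U{\left(r,b \right)} = i \sqrt{5}$ ($U{\left(r,b \right)} = \sqrt{-5} = i \sqrt{5}$)
$p{\left(q \right)} = \sqrt{q + i \sqrt{5}}$
$p{\left(3 \right)} + W = \sqrt{3 + i \sqrt{5}} - 222 = -222 + \sqrt{3 + i \sqrt{5}}$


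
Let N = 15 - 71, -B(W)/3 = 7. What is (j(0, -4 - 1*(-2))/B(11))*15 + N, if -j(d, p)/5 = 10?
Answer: -142/7 ≈ -20.286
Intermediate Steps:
j(d, p) = -50 (j(d, p) = -5*10 = -50)
B(W) = -21 (B(W) = -3*7 = -21)
N = -56
(j(0, -4 - 1*(-2))/B(11))*15 + N = -50/(-21)*15 - 56 = -50*(-1/21)*15 - 56 = (50/21)*15 - 56 = 250/7 - 56 = -142/7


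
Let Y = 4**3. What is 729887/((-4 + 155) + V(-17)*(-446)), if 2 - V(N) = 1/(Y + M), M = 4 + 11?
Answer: -57661073/58093 ≈ -992.56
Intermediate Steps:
Y = 64
M = 15
V(N) = 157/79 (V(N) = 2 - 1/(64 + 15) = 2 - 1/79 = 157/79)
729887/((-4 + 155) + V(-17)*(-446)) = 729887/((-4 + 155) + (157/79)*(-446)) = 729887/(151 - 70022/79) = 729887/(-58093/79) = 729887*(-79/58093) = -57661073/58093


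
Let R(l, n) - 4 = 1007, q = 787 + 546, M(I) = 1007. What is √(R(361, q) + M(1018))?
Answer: √2018 ≈ 44.922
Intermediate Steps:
q = 1333
R(l, n) = 1011 (R(l, n) = 4 + 1007 = 1011)
√(R(361, q) + M(1018)) = √(1011 + 1007) = √2018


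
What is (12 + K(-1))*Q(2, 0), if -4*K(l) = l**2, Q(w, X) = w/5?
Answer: 47/10 ≈ 4.7000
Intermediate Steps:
Q(w, X) = w/5 (Q(w, X) = w*(1/5) = w/5)
K(l) = -l**2/4
(12 + K(-1))*Q(2, 0) = (12 - 1/4*(-1)**2)*((1/5)*2) = (12 - 1/4*1)*(2/5) = (12 - 1/4)*(2/5) = (47/4)*(2/5) = 47/10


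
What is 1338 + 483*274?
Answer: 133680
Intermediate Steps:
1338 + 483*274 = 1338 + 132342 = 133680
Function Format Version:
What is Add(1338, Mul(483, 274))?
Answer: 133680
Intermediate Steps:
Add(1338, Mul(483, 274)) = Add(1338, 132342) = 133680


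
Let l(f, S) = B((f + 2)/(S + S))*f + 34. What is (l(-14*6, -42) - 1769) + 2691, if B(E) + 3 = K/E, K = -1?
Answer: 53056/41 ≈ 1294.0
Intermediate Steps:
B(E) = -3 - 1/E
l(f, S) = 34 + f*(-3 - 2*S/(2 + f)) (l(f, S) = (-3 - 1/((f + 2)/(S + S)))*f + 34 = (-3 - 1/((2 + f)/((2*S))))*f + 34 = (-3 - 1/((2 + f)*(1/(2*S))))*f + 34 = (-3 - 1/((2 + f)/(2*S)))*f + 34 = (-3 - 2*S/(2 + f))*f + 34 = f*(-3 - 2*S/(2 + f)) + 34 = 34 + f*(-3 - 2*S/(2 + f)))
(l(-14*6, -42) - 1769) + 2691 = ((68 + 34*(-14*6) - (-14*6)*(6 + 2*(-42) + 3*(-14*6)))/(2 - 14*6) - 1769) + 2691 = ((68 + 34*(-84) - 1*(-84)*(6 - 84 + 3*(-84)))/(2 - 84) - 1769) + 2691 = ((68 - 2856 - 1*(-84)*(6 - 84 - 252))/(-82) - 1769) + 2691 = (-(68 - 2856 - 1*(-84)*(-330))/82 - 1769) + 2691 = (-(68 - 2856 - 27720)/82 - 1769) + 2691 = (-1/82*(-30508) - 1769) + 2691 = (15254/41 - 1769) + 2691 = -57275/41 + 2691 = 53056/41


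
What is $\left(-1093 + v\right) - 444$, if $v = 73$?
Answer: $-1464$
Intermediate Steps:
$\left(-1093 + v\right) - 444 = \left(-1093 + 73\right) - 444 = -1020 - 444 = -1464$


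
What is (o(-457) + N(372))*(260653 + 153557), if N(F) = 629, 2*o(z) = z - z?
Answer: 260538090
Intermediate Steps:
o(z) = 0 (o(z) = (z - z)/2 = (1/2)*0 = 0)
(o(-457) + N(372))*(260653 + 153557) = (0 + 629)*(260653 + 153557) = 629*414210 = 260538090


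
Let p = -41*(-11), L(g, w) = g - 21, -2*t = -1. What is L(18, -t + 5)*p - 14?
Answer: -1367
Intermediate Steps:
t = 1/2 (t = -1/2*(-1) = 1/2 ≈ 0.50000)
L(g, w) = -21 + g
p = 451
L(18, -t + 5)*p - 14 = (-21 + 18)*451 - 14 = -3*451 - 14 = -1353 - 14 = -1367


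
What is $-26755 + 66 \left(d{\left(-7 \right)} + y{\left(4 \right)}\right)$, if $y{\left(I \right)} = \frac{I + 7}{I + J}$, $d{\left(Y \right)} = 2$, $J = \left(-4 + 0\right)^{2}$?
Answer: $- \frac{265867}{10} \approx -26587.0$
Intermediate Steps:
$J = 16$ ($J = \left(-4\right)^{2} = 16$)
$y{\left(I \right)} = \frac{7 + I}{16 + I}$ ($y{\left(I \right)} = \frac{I + 7}{I + 16} = \frac{7 + I}{16 + I}$)
$-26755 + 66 \left(d{\left(-7 \right)} + y{\left(4 \right)}\right) = -26755 + 66 \left(2 + \frac{7 + 4}{16 + 4}\right) = -26755 + 66 \left(2 + \frac{1}{20} \cdot 11\right) = -26755 + 66 \left(2 + \frac{11}{20}\right) = -26755 + 66 \cdot \frac{51}{20} = -26755 + \frac{1683}{10} = - \frac{265867}{10}$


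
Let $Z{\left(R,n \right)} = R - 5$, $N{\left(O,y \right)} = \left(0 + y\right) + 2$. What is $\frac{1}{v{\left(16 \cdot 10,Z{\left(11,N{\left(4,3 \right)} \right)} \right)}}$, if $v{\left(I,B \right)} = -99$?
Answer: $- \frac{1}{99} \approx -0.010101$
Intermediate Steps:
$N{\left(O,y \right)} = 2 + y$ ($N{\left(O,y \right)} = y + 2 = 2 + y$)
$Z{\left(R,n \right)} = -5 + R$ ($Z{\left(R,n \right)} = R - 5 = -5 + R$)
$\frac{1}{v{\left(16 \cdot 10,Z{\left(11,N{\left(4,3 \right)} \right)} \right)}} = \frac{1}{-99} = - \frac{1}{99}$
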